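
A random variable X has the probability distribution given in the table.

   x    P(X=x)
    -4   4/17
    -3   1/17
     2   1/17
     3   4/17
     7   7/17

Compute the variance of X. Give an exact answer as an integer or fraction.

E[X] = (4/17)·(-4) + (1/17)·(-3) + (1/17)·2 + (4/17)·3 + (7/17)·7 = 44/17
E[X²] = (4/17)·16 + (1/17)·9 + (1/17)·4 + (4/17)·9 + (7/17)·49 = 456/17
Var(X) = 456/17 − (44/17)² = 5816/289

5816/289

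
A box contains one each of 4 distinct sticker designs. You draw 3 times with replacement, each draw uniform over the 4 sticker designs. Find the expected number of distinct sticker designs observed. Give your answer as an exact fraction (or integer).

37/16

Let Xⱼ=1 if type j appears at least once. P(Xⱼ=1) = 1 − ((4−1)/4)^3 = 37/64.
E[#distinct] = 4·37/64 = 37/16.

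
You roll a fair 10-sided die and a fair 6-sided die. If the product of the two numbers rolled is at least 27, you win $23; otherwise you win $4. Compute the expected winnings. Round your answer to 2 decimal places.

E[payout] = (43/60)·4 + (17/60)·23 = 563/60
≈ $9.38

$9.38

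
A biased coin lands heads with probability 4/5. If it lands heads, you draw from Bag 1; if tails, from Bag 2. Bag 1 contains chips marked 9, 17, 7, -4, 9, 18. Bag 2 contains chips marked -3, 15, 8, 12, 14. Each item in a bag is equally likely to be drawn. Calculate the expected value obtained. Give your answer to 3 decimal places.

9.307

E[X | Bag 1] = (9 + 17 + 7 − 4 + 9 + 18)/6 = 28/3
E[X | Bag 2] = (-3 + 15 + 8 + 12 + 14)/5 = 46/5
E[X] = (4/5)·28/3 + (1/5)·46/5 = 698/75 ≈ 9.307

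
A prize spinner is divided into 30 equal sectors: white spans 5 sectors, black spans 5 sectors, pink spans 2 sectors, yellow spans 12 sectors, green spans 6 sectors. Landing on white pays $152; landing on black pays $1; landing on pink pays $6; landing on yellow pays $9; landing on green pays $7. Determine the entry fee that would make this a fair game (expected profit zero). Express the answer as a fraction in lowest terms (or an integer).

309/10 dollars

E[payout] = (5/30)·152 + (5/30)·1 + (2/30)·6 + (12/30)·9 + (6/30)·7 = 309/10
Fair fee = E[payout] = 309/10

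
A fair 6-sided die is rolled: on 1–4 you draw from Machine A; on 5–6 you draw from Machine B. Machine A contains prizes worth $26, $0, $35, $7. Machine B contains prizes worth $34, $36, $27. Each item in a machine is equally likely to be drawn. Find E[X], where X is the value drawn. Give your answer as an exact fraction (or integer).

E[X | Machine A] = (26 + 0 + 35 + 7)/4 = 17
E[X | Machine B] = (34 + 36 + 27)/3 = 97/3
E[X] = (2/3)·17 + (1/3)·97/3 = 199/9

199/9 dollars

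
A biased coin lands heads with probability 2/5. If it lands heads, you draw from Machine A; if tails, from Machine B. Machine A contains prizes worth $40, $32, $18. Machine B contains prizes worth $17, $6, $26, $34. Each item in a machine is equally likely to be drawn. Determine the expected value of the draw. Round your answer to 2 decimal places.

E[X | Machine A] = (40 + 32 + 18)/3 = 30
E[X | Machine B] = (17 + 6 + 26 + 34)/4 = 83/4
E[X] = (2/5)·30 + (3/5)·83/4 = 489/20 ≈ 24.45

$24.45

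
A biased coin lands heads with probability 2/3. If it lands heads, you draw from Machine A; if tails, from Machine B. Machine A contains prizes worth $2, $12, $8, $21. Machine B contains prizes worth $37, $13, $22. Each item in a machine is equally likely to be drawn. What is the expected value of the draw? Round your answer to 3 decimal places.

$15.167

E[X | Machine A] = (2 + 12 + 8 + 21)/4 = 43/4
E[X | Machine B] = (37 + 13 + 22)/3 = 24
E[X] = (2/3)·43/4 + (1/3)·24 = 91/6 ≈ 15.167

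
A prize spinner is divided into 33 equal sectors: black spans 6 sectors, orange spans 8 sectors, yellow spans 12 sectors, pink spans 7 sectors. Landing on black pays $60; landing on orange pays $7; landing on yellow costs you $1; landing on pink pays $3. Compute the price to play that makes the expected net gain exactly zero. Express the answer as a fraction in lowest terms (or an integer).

425/33 dollars

E[payout] = (6/33)·60 + (8/33)·7 + (12/33)·(-1) + (7/33)·3 = 425/33
Fair fee = E[payout] = 425/33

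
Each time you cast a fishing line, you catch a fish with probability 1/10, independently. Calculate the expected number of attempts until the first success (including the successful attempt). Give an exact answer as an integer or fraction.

10

For a geometric distribution, E[trials] = 1/p = 1/(1/10) = 10.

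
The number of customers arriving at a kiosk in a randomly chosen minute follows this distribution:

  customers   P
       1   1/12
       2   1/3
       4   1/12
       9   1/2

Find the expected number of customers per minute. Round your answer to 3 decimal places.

E[X] = (1/12)·1 + (1/3)·2 + (1/12)·4 + (1/2)·9
     = 67/12 ≈ 5.583

5.583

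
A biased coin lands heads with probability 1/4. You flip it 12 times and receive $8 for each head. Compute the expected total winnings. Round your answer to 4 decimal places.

E[#heads] = 12·1/4 = 3 (linearity over flips).
E[winnings] = 8·3 = 24.
≈ 24.0000

$24.0000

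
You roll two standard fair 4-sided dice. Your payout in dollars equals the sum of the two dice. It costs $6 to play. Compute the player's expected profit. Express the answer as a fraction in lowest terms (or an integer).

Distribution of the sum of the two dice: 2 w.p. 1/16, 3 w.p. 1/8, 4 w.p. 3/16, 5 w.p. 1/4, 6 w.p. 3/16, 7 w.p. 1/8, …
E[payout] = (1/16)·2 + (1/8)·3 + (3/16)·4 + (1/4)·5 + (3/16)·6 + (1/8)·7 + (1/16)·8 = 5
Expected profit = 5 − 6 = -1

-$1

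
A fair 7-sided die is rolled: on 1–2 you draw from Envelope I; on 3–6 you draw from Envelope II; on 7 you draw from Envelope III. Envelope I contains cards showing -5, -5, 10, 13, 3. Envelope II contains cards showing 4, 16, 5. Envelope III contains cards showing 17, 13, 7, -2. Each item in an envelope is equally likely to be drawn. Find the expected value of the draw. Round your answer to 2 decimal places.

6.93

E[X | Envelope I] = (-5 − 5 + 10 + 13 + 3)/5 = 16/5
E[X | Envelope II] = (4 + 16 + 5)/3 = 25/3
E[X | Envelope III] = (17 + 13 + 7 − 2)/4 = 35/4
E[X] = (2/7)·16/5 + (4/7)·25/3 + (1/7)·35/4 = 2909/420 ≈ 6.93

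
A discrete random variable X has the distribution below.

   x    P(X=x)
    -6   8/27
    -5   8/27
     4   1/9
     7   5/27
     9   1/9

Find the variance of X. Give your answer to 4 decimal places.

37.6571

E[X] = (8/27)·(-6) + (8/27)·(-5) + (1/9)·4 + (5/27)·7 + (1/9)·9 = -14/27
E[X²] = (8/27)·36 + (8/27)·25 + (1/9)·16 + (5/27)·49 + (1/9)·81 = 1024/27
Var(X) = 1024/27 − (-14/27)² = 27452/729 ≈ 37.6571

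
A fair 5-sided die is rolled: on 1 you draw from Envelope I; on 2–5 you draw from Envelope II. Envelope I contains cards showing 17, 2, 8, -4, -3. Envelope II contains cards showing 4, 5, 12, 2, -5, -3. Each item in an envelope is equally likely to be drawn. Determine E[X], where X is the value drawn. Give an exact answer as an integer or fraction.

14/5

E[X | Envelope I] = (17 + 2 + 8 − 4 − 3)/5 = 4
E[X | Envelope II] = (4 + 5 + 12 + 2 − 5 − 3)/6 = 5/2
E[X] = (1/5)·4 + (4/5)·5/2 = 14/5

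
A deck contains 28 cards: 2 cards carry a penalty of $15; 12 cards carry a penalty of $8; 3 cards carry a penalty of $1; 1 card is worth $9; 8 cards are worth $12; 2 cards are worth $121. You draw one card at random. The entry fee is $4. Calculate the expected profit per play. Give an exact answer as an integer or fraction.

E[payout] = (2/28)·(-15) + (12/28)·(-8) + (3/28)·(-1) + (1/28)·9 + (8/28)·12 + (2/28)·121 = 109/14
Expected profit = 109/14 − 4 = 53/14

53/14 dollars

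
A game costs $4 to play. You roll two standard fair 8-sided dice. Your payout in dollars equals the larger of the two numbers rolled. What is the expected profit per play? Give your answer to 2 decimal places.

$1.81

Distribution of the larger of the two numbers rolled: 1 w.p. 1/64, 2 w.p. 3/64, 3 w.p. 5/64, 4 w.p. 7/64, 5 w.p. 9/64, 6 w.p. 11/64, …
E[payout] = (1/64)·1 + (3/64)·2 + (5/64)·3 + (7/64)·4 + (9/64)·5 + (11/64)·6 + (13/64)·7 + (15/64)·8 = 93/16
Expected profit = 93/16 − 4 = 29/16 ≈ $1.81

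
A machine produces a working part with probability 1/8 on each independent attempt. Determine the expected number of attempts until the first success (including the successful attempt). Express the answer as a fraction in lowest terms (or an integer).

8

For a geometric distribution, E[trials] = 1/p = 1/(1/8) = 8.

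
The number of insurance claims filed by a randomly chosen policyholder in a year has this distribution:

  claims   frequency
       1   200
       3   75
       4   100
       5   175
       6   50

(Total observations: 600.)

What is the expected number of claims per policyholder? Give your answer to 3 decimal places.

3.333

Total = 600, so P(claims=1) = 200/600, etc.
E[X] = (1/3)·1 + (1/8)·3 + (1/6)·4 + (7/24)·5 + (1/12)·6
     = 10/3 ≈ 3.333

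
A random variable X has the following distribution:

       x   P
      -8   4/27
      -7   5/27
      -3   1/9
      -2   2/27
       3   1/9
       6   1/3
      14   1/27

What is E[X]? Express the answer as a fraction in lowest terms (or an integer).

E[X] = (4/27)·(-8) + (5/27)·(-7) + (1/9)·(-3) + (2/27)·(-2) + (1/9)·3 + (1/3)·6 + (1/27)·14
     = -1/9

-1/9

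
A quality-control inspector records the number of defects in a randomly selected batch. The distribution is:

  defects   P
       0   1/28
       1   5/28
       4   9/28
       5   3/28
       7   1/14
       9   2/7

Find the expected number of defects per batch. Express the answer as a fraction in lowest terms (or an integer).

E[X] = (1/28)·0 + (5/28)·1 + (9/28)·4 + (3/28)·5 + (1/14)·7 + (2/7)·9
     = 71/14

71/14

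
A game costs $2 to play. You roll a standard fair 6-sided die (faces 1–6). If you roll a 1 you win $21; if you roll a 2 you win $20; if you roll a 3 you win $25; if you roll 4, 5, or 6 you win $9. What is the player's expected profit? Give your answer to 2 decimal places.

E[payout] = (1/2)·9 + (1/6)·20 + (1/6)·21 + (1/6)·25 = 31/2
Expected profit = 31/2 − 2 = 27/2 ≈ $13.50

$13.50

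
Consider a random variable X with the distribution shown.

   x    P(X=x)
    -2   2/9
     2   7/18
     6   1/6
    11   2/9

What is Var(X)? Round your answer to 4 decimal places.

21.0617

E[X] = (2/9)·(-2) + (7/18)·2 + (1/6)·6 + (2/9)·11 = 34/9
E[X²] = (2/9)·4 + (7/18)·4 + (1/6)·36 + (2/9)·121 = 106/3
Var(X) = 106/3 − (34/9)² = 1706/81 ≈ 21.0617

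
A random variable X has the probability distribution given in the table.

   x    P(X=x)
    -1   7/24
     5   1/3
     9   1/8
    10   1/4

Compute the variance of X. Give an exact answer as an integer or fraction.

E[X] = (7/24)·(-1) + (1/3)·5 + (1/8)·9 + (1/4)·10 = 5
E[X²] = (7/24)·1 + (1/3)·25 + (1/8)·81 + (1/4)·100 = 175/4
Var(X) = 175/4 − (5)² = 75/4

75/4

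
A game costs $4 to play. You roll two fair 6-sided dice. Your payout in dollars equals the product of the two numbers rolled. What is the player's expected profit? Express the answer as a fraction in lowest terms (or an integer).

33/4 dollars

Distribution of the product of the two numbers rolled: 1 w.p. 1/36, 2 w.p. 1/18, 3 w.p. 1/18, 4 w.p. 1/12, 5 w.p. 1/18, 6 w.p. 1/9, …
E[payout] = (1/36)·1 + (1/18)·2 + (1/18)·3 + (1/12)·4 + (1/18)·5 + (1/9)·6 + (1/18)·8 + (1/36)·9 + (1/18)·10 + (1/9)·12 + (1/18)·15 + (1/36)·16 + (1/18)·18 + (1/18)·20 + (1/18)·24 + (1/36)·25 + (1/18)·30 + (1/36)·36 = 49/4
Expected profit = 49/4 − 4 = 33/4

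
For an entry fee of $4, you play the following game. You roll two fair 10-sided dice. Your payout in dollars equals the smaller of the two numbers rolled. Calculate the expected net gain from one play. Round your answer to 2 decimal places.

Distribution of the smaller of the two numbers rolled: 1 w.p. 19/100, 2 w.p. 17/100, 3 w.p. 3/20, 4 w.p. 13/100, 5 w.p. 11/100, 6 w.p. 9/100, …
E[payout] = (19/100)·1 + (17/100)·2 + (3/20)·3 + (13/100)·4 + (11/100)·5 + (9/100)·6 + (7/100)·7 + (1/20)·8 + (3/100)·9 + (1/100)·10 = 77/20
Expected profit = 77/20 − 4 = -3/20 ≈ -$0.15

-$0.15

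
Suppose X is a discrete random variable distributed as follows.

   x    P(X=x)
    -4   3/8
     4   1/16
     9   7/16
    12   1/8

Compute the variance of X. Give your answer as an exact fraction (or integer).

10983/256

E[X] = (3/8)·(-4) + (1/16)·4 + (7/16)·9 + (1/8)·12 = 67/16
E[X²] = (3/8)·16 + (1/16)·16 + (7/16)·81 + (1/8)·144 = 967/16
Var(X) = 967/16 − (67/16)² = 10983/256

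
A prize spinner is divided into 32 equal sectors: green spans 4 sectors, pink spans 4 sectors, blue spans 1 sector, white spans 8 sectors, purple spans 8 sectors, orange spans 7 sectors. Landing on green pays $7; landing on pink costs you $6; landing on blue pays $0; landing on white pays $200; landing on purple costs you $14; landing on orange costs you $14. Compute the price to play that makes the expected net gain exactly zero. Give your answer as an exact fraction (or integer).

E[payout] = (4/32)·7 + (4/32)·(-6) + (1/32)·0 + (8/32)·200 + (8/32)·(-14) + (7/32)·(-14) = 697/16
Fair fee = E[payout] = 697/16

697/16 dollars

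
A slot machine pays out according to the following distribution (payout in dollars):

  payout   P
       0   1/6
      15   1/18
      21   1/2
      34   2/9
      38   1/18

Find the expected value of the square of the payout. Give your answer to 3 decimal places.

570.111

E[X²] = (1/6)·0 + (1/18)·225 + (1/2)·441 + (2/9)·1156 + (1/18)·1444
     = 5131/9 ≈ 570.111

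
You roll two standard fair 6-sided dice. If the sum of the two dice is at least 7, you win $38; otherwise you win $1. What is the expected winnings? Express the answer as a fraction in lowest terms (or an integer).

E[payout] = (5/12)·1 + (7/12)·38 = 271/12

271/12 dollars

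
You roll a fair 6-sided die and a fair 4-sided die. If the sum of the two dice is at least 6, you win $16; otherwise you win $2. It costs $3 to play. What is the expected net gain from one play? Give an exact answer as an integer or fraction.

43/6 dollars

E[payout] = (5/12)·2 + (7/12)·16 = 61/6
Expected profit = 61/6 − 3 = 43/6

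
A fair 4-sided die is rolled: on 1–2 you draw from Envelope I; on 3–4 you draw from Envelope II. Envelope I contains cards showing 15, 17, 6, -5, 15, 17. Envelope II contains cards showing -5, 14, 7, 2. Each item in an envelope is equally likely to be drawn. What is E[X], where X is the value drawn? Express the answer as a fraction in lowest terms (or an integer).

E[X | Envelope I] = (15 + 17 + 6 − 5 + 15 + 17)/6 = 65/6
E[X | Envelope II] = (-5 + 14 + 7 + 2)/4 = 9/2
E[X] = (1/2)·65/6 + (1/2)·9/2 = 23/3

23/3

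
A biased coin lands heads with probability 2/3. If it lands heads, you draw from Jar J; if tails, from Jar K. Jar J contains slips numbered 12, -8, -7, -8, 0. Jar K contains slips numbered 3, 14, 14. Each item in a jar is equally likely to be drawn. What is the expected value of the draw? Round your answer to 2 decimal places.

E[X | Jar J] = (12 − 8 − 7 − 8 + 0)/5 = -11/5
E[X | Jar K] = (3 + 14 + 14)/3 = 31/3
E[X] = (2/3)·(-11/5) + (1/3)·31/3 = 89/45 ≈ 1.98

1.98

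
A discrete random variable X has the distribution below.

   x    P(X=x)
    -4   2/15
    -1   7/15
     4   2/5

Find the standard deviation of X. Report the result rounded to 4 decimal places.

E[X] = 3/5, E[X²] = 9
Var(X) = E[X²] − (E[X])² = 9 − 9/25 = 216/25
SD(X) = √(216/25) ≈ 2.9394

2.9394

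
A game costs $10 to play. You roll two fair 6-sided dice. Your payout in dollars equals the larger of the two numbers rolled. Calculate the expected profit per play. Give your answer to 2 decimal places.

Distribution of the larger of the two numbers rolled: 1 w.p. 1/36, 2 w.p. 1/12, 3 w.p. 5/36, 4 w.p. 7/36, 5 w.p. 1/4, 6 w.p. 11/36
E[payout] = (1/36)·1 + (1/12)·2 + (5/36)·3 + (7/36)·4 + (1/4)·5 + (11/36)·6 = 161/36
Expected profit = 161/36 − 10 = -199/36 ≈ -$5.53

-$5.53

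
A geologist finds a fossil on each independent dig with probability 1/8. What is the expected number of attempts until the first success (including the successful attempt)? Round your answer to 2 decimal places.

8.00

For a geometric distribution, E[trials] = 1/p = 1/(1/8) = 8.
≈ 8.00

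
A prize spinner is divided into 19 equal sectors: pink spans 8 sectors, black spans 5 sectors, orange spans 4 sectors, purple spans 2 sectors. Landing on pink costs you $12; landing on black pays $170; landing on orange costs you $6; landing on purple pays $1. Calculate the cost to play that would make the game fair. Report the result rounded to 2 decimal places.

$38.53

E[payout] = (8/19)·(-12) + (5/19)·170 + (4/19)·(-6) + (2/19)·1 = 732/19
Fair fee = E[payout] = 732/19 ≈ $38.53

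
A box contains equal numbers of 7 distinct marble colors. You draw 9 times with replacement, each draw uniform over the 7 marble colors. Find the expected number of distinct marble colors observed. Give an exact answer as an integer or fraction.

Let Xⱼ=1 if type j appears at least once. P(Xⱼ=1) = 1 − ((7−1)/7)^9 = 30275911/40353607.
E[#distinct] = 7·30275911/40353607 = 30275911/5764801.

30275911/5764801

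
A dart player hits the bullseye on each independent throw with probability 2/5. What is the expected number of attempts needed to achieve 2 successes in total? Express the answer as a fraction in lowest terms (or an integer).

5

By linearity (sum of 2 independent geometric waits), E[trials] = 2/p = 2/(2/5) = 5.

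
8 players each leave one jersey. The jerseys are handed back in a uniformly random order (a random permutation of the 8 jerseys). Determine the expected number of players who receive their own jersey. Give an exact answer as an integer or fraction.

1

Let Xᵢ = 1 if person i gets their own jersey. For each i, P(Xᵢ=1) = 1/8.
By linearity of expectation, E[X₁+…+X_8] = 8·(1/8) = 1.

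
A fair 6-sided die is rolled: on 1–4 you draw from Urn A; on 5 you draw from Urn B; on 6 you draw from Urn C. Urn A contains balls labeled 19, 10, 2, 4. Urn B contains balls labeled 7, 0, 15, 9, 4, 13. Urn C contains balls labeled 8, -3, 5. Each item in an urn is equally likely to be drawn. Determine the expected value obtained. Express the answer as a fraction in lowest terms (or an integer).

E[X | Urn A] = (19 + 10 + 2 + 4)/4 = 35/4
E[X | Urn B] = (7 + 0 + 15 + 9 + 4 + 13)/6 = 8
E[X | Urn C] = (8 − 3 + 5)/3 = 10/3
E[X] = (2/3)·35/4 + (1/6)·8 + (1/6)·10/3 = 139/18

139/18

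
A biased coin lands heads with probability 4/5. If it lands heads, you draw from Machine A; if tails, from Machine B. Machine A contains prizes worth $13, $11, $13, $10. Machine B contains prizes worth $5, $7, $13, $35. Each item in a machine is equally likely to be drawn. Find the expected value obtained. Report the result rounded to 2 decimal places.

$12.40

E[X | Machine A] = (13 + 11 + 13 + 10)/4 = 47/4
E[X | Machine B] = (5 + 7 + 13 + 35)/4 = 15
E[X] = (4/5)·47/4 + (1/5)·15 = 62/5 ≈ 12.40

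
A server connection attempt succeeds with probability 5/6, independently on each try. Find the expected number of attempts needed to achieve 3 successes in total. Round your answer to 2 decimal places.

By linearity (sum of 3 independent geometric waits), E[trials] = 3/p = 3/(5/6) = 18/5.
≈ 3.60

3.60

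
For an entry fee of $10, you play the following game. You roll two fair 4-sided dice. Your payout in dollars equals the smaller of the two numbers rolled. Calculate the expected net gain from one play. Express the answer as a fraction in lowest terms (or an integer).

-65/8 dollars

Distribution of the smaller of the two numbers rolled: 1 w.p. 7/16, 2 w.p. 5/16, 3 w.p. 3/16, 4 w.p. 1/16
E[payout] = (7/16)·1 + (5/16)·2 + (3/16)·3 + (1/16)·4 = 15/8
Expected profit = 15/8 − 10 = -65/8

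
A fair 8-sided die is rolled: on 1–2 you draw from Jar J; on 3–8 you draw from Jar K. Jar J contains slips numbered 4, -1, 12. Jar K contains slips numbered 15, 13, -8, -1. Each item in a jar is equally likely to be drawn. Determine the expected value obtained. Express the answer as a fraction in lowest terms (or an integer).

77/16

E[X | Jar J] = (4 − 1 + 12)/3 = 5
E[X | Jar K] = (15 + 13 − 8 − 1)/4 = 19/4
E[X] = (1/4)·5 + (3/4)·19/4 = 77/16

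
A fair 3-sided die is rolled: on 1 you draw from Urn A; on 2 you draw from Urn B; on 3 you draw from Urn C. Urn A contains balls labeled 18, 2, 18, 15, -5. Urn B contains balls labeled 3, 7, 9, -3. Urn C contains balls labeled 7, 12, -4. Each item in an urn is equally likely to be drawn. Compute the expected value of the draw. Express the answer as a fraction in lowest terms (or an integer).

31/5

E[X | Urn A] = (18 + 2 + 18 + 15 − 5)/5 = 48/5
E[X | Urn B] = (3 + 7 + 9 − 3)/4 = 4
E[X | Urn C] = (7 + 12 − 4)/3 = 5
E[X] = (1/3)·48/5 + (1/3)·4 + (1/3)·5 = 31/5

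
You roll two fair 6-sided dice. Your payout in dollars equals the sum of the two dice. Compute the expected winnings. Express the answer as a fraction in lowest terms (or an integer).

Distribution of the sum of the two dice: 2 w.p. 1/36, 3 w.p. 1/18, 4 w.p. 1/12, 5 w.p. 1/9, 6 w.p. 5/36, 7 w.p. 1/6, …
E[payout] = (1/36)·2 + (1/18)·3 + (1/12)·4 + (1/9)·5 + (5/36)·6 + (1/6)·7 + (5/36)·8 + (1/9)·9 + (1/12)·10 + (1/18)·11 + (1/36)·12 = 7

$7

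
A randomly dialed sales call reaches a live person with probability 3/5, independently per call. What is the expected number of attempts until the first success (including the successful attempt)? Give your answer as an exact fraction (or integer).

For a geometric distribution, E[trials] = 1/p = 1/(3/5) = 5/3.

5/3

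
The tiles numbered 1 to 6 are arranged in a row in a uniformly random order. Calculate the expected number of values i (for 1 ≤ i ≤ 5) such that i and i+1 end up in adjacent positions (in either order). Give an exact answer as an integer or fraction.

For each i ∈ {1,…,5}, let Xᵢ = 1 if i and i+1 are adjacent. P(Xᵢ=1) = 2·(6−1)!/6! = 2/6.
By linearity, E[ΣXᵢ] = (5)·(2/6) = 5/3.

5/3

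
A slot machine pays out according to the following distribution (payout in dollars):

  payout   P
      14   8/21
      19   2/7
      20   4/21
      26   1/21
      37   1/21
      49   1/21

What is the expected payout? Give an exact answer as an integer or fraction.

E[X] = (8/21)·14 + (2/7)·19 + (4/21)·20 + (1/21)·26 + (1/21)·37 + (1/21)·49
     = 418/21

418/21 dollars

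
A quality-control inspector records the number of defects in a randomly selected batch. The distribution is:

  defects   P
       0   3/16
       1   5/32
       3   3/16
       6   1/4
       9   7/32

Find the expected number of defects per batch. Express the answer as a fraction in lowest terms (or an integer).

E[X] = (3/16)·0 + (5/32)·1 + (3/16)·3 + (1/4)·6 + (7/32)·9
     = 67/16

67/16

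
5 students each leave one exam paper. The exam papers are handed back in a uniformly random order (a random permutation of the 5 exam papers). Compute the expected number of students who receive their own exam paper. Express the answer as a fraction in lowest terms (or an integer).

Let Xᵢ = 1 if person i gets their own exam paper. For each i, P(Xᵢ=1) = 1/5.
By linearity of expectation, E[X₁+…+X_5] = 5·(1/5) = 1.

1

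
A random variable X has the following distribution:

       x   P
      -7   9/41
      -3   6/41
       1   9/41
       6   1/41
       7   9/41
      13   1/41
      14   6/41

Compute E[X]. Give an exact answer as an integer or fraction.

E[X] = (9/41)·(-7) + (6/41)·(-3) + (9/41)·1 + (1/41)·6 + (9/41)·7 + (1/41)·13 + (6/41)·14
     = 94/41

94/41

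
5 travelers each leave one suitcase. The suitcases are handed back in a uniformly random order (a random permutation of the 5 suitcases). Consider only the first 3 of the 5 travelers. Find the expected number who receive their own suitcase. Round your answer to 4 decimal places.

0.6000

Let Xᵢ = 1 if person i gets their own suitcase. For each i, P(Xᵢ=1) = 1/5.
By linearity of expectation, E[X₁+…+X_3] = 3·(1/5) = 3/5.
≈ 0.6000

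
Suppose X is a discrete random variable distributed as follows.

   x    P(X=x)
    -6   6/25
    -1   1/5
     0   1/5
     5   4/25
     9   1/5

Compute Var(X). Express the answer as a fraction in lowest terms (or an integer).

17574/625

E[X] = (6/25)·(-6) + (1/5)·(-1) + (1/5)·0 + (4/25)·5 + (1/5)·9 = 24/25
E[X²] = (6/25)·36 + (1/5)·1 + (1/5)·0 + (4/25)·25 + (1/5)·81 = 726/25
Var(X) = 726/25 − (24/25)² = 17574/625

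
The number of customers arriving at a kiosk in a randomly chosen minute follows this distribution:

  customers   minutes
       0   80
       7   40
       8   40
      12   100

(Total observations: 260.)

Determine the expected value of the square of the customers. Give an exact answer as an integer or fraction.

Total = 260, so P(customers=0) = 80/260, etc.
E[X²] = (4/13)·0 + (2/13)·49 + (2/13)·64 + (5/13)·144
     = 946/13

946/13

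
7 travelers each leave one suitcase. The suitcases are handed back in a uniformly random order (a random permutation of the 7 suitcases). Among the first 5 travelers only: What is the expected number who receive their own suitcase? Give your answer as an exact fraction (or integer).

5/7

Let Xᵢ = 1 if person i gets their own suitcase. For each i, P(Xᵢ=1) = 1/7.
By linearity of expectation, E[X₁+…+X_5] = 5·(1/7) = 5/7.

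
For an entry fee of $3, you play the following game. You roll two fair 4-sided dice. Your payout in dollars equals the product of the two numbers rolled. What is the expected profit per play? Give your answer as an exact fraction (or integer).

Distribution of the product of the two numbers rolled: 1 w.p. 1/16, 2 w.p. 1/8, 3 w.p. 1/8, 4 w.p. 3/16, 6 w.p. 1/8, 8 w.p. 1/8, …
E[payout] = (1/16)·1 + (1/8)·2 + (1/8)·3 + (3/16)·4 + (1/8)·6 + (1/8)·8 + (1/16)·9 + (1/8)·12 + (1/16)·16 = 25/4
Expected profit = 25/4 − 3 = 13/4

13/4 dollars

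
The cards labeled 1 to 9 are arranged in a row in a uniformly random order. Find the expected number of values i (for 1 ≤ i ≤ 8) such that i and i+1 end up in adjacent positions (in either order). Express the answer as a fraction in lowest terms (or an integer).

16/9

For each i ∈ {1,…,8}, let Xᵢ = 1 if i and i+1 are adjacent. P(Xᵢ=1) = 2·(9−1)!/9! = 2/9.
By linearity, E[ΣXᵢ] = (8)·(2/9) = 16/9.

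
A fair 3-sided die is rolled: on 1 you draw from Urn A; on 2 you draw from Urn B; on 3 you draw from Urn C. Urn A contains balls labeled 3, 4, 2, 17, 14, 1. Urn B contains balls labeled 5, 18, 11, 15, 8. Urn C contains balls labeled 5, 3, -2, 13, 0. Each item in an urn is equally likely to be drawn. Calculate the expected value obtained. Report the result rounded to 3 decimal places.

E[X | Urn A] = (3 + 4 + 2 + 17 + 14 + 1)/6 = 41/6
E[X | Urn B] = (5 + 18 + 11 + 15 + 8)/5 = 57/5
E[X | Urn C] = (5 + 3 − 2 + 13 + 0)/5 = 19/5
E[X] = (1/3)·41/6 + (1/3)·57/5 + (1/3)·19/5 = 661/90 ≈ 7.344

7.344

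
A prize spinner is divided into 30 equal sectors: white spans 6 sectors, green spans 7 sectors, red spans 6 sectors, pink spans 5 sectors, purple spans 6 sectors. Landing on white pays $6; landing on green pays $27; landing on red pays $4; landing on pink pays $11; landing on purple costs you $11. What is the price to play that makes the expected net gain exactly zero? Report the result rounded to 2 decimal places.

E[payout] = (6/30)·6 + (7/30)·27 + (6/30)·4 + (5/30)·11 + (6/30)·(-11) = 119/15
Fair fee = E[payout] = 119/15 ≈ $7.93

$7.93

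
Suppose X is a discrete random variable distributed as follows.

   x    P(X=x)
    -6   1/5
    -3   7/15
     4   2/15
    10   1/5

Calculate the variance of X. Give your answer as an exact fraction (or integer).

E[X] = (1/5)·(-6) + (7/15)·(-3) + (2/15)·4 + (1/5)·10 = -1/15
E[X²] = (1/5)·36 + (7/15)·9 + (2/15)·16 + (1/5)·100 = 503/15
Var(X) = 503/15 − (-1/15)² = 7544/225

7544/225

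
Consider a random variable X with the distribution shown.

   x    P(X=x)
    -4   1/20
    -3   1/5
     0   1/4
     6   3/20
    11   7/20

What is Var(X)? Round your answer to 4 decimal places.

34.7475

E[X] = (1/20)·(-4) + (1/5)·(-3) + (1/4)·0 + (3/20)·6 + (7/20)·11 = 79/20
E[X²] = (1/20)·16 + (1/5)·9 + (1/4)·0 + (3/20)·36 + (7/20)·121 = 1007/20
Var(X) = 1007/20 − (79/20)² = 13899/400 ≈ 34.7475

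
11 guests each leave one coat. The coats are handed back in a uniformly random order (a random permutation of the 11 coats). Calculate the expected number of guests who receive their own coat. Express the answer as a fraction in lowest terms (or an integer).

1

Let Xᵢ = 1 if person i gets their own coat. For each i, P(Xᵢ=1) = 1/11.
By linearity of expectation, E[X₁+…+X_11] = 11·(1/11) = 1.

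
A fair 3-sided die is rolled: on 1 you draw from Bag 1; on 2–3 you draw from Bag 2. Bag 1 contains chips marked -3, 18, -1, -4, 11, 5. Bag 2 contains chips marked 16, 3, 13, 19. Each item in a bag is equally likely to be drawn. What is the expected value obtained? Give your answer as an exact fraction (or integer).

E[X | Bag 1] = (-3 + 18 − 1 − 4 + 11 + 5)/6 = 13/3
E[X | Bag 2] = (16 + 3 + 13 + 19)/4 = 51/4
E[X] = (1/3)·13/3 + (2/3)·51/4 = 179/18

179/18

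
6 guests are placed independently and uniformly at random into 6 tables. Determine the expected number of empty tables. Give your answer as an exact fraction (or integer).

Let Xⱼ=1 if table j is empty. P(Xⱼ=1) = ((6-1)/6)^6 = 15625/46656.
By linearity, E[#empty] = 6·15625/46656 = 15625/7776.

15625/7776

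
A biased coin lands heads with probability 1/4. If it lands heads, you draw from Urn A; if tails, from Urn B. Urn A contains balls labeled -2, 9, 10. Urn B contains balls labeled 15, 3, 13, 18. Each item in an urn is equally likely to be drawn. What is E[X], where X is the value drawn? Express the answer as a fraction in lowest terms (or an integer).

E[X | Urn A] = (-2 + 9 + 10)/3 = 17/3
E[X | Urn B] = (15 + 3 + 13 + 18)/4 = 49/4
E[X] = (1/4)·17/3 + (3/4)·49/4 = 509/48

509/48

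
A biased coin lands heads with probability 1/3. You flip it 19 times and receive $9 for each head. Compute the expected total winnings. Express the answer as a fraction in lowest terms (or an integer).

E[#heads] = 19·1/3 = 19/3 (linearity over flips).
E[winnings] = 9·19/3 = 57.

$57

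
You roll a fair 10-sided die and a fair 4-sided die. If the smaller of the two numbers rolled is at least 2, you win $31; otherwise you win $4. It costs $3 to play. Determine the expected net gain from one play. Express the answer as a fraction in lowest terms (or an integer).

769/40 dollars

E[payout] = (13/40)·4 + (27/40)·31 = 889/40
Expected profit = 889/40 − 3 = 769/40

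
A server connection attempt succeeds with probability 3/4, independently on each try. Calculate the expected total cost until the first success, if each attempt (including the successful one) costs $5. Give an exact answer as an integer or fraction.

20/3 dollars

E[#attempts] = 1/p = 4/3; E[cost] = 5·4/3 = 20/3.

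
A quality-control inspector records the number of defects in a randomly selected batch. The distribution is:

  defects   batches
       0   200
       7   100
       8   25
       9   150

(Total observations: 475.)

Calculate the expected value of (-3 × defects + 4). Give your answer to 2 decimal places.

Total = 475, so P(defects=0) = 200/475, etc.
E[-3x+4] = (8/19)·4 + (4/19)·(-17) + (1/19)·(-20) + (6/19)·(-23)
     = -194/19 ≈ -10.21

-10.21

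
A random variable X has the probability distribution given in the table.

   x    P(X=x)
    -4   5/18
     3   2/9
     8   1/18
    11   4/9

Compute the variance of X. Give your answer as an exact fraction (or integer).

3230/81

E[X] = (5/18)·(-4) + (2/9)·3 + (1/18)·8 + (4/9)·11 = 44/9
E[X²] = (5/18)·16 + (2/9)·9 + (1/18)·64 + (4/9)·121 = 574/9
Var(X) = 574/9 − (44/9)² = 3230/81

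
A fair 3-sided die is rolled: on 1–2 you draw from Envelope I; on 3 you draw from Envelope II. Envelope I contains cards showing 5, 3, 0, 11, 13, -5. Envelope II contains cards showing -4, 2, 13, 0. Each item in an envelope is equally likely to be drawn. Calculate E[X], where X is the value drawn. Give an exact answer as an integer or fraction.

47/12

E[X | Envelope I] = (5 + 3 + 0 + 11 + 13 − 5)/6 = 9/2
E[X | Envelope II] = (-4 + 2 + 13 + 0)/4 = 11/4
E[X] = (2/3)·9/2 + (1/3)·11/4 = 47/12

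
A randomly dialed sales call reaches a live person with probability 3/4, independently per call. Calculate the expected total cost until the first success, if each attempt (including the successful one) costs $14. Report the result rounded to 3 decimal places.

$18.667

E[#attempts] = 1/p = 4/3; E[cost] = 14·4/3 = 56/3.
≈ 18.667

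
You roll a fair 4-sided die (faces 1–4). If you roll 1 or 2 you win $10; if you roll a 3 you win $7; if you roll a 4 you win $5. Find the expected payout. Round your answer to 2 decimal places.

E[payout] = (1/4)·5 + (1/4)·7 + (1/2)·10 = 8
≈ $8.00

$8.00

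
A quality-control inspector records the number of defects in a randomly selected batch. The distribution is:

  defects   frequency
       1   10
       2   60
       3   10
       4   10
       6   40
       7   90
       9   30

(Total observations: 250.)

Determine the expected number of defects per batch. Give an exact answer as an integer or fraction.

Total = 250, so P(defects=1) = 10/250, etc.
E[X] = (1/25)·1 + (6/25)·2 + (1/25)·3 + (1/25)·4 + (4/25)·6 + (9/25)·7 + (3/25)·9
     = 134/25

134/25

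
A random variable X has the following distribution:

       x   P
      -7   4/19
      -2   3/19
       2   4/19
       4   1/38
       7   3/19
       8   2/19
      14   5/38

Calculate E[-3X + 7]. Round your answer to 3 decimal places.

-0.579

E[-3x+7] = (4/19)·28 + (3/19)·13 + (4/19)·1 + (1/38)·(-5) + (3/19)·(-14) + (2/19)·(-17) + (5/38)·(-35)
     = -11/19 ≈ -0.579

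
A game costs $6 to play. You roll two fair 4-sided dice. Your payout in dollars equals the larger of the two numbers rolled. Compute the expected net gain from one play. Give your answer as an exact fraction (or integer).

Distribution of the larger of the two numbers rolled: 1 w.p. 1/16, 2 w.p. 3/16, 3 w.p. 5/16, 4 w.p. 7/16
E[payout] = (1/16)·1 + (3/16)·2 + (5/16)·3 + (7/16)·4 = 25/8
Expected profit = 25/8 − 6 = -23/8

-23/8 dollars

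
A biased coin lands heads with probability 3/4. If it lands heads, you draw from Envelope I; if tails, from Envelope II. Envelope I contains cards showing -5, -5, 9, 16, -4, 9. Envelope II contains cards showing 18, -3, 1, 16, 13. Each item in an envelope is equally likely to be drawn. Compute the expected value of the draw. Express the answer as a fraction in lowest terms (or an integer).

19/4

E[X | Envelope I] = (-5 − 5 + 9 + 16 − 4 + 9)/6 = 10/3
E[X | Envelope II] = (18 − 3 + 1 + 16 + 13)/5 = 9
E[X] = (3/4)·10/3 + (1/4)·9 = 19/4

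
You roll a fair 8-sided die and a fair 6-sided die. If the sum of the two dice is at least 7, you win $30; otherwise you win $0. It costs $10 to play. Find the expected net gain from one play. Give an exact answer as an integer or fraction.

E[payout] = (5/16)·0 + (11/16)·30 = 165/8
Expected profit = 165/8 − 10 = 85/8

85/8 dollars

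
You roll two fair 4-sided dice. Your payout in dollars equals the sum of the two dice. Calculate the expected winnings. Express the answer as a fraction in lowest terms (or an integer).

$5

Distribution of the sum of the two dice: 2 w.p. 1/16, 3 w.p. 1/8, 4 w.p. 3/16, 5 w.p. 1/4, 6 w.p. 3/16, 7 w.p. 1/8, …
E[payout] = (1/16)·2 + (1/8)·3 + (3/16)·4 + (1/4)·5 + (3/16)·6 + (1/8)·7 + (1/16)·8 = 5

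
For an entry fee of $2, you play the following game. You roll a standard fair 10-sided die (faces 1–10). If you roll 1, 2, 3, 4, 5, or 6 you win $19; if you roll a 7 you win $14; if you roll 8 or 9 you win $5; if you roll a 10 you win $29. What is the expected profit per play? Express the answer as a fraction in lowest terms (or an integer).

E[payout] = (1/5)·5 + (1/10)·14 + (3/5)·19 + (1/10)·29 = 167/10
Expected profit = 167/10 − 2 = 147/10

147/10 dollars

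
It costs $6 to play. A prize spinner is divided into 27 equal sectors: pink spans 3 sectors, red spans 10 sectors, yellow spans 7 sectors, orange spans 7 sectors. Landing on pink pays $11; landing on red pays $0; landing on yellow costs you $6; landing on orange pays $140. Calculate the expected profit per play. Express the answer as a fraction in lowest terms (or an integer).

809/27 dollars

E[payout] = (3/27)·11 + (10/27)·0 + (7/27)·(-6) + (7/27)·140 = 971/27
Expected profit = 971/27 − 6 = 809/27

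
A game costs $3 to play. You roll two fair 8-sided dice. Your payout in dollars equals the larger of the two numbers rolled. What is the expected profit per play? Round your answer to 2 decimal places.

Distribution of the larger of the two numbers rolled: 1 w.p. 1/64, 2 w.p. 3/64, 3 w.p. 5/64, 4 w.p. 7/64, 5 w.p. 9/64, 6 w.p. 11/64, …
E[payout] = (1/64)·1 + (3/64)·2 + (5/64)·3 + (7/64)·4 + (9/64)·5 + (11/64)·6 + (13/64)·7 + (15/64)·8 = 93/16
Expected profit = 93/16 − 3 = 45/16 ≈ $2.81

$2.81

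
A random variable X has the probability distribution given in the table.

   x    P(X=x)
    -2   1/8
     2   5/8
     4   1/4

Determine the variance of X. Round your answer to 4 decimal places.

3.0000

E[X] = (1/8)·(-2) + (5/8)·2 + (1/4)·4 = 2
E[X²] = (1/8)·4 + (5/8)·4 + (1/4)·16 = 7
Var(X) = 7 − (2)² = 3 ≈ 3.0000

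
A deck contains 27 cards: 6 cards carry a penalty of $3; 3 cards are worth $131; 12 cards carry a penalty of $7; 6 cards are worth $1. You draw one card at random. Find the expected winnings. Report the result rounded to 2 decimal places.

E[payout] = (6/27)·(-3) + (3/27)·131 + (12/27)·(-7) + (6/27)·1 = 11
≈ $11.00

$11.00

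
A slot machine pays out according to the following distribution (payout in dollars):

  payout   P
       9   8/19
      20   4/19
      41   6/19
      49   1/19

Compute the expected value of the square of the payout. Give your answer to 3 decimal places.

E[X²] = (8/19)·81 + (4/19)·400 + (6/19)·1681 + (1/19)·2401
     = 14735/19 ≈ 775.526

775.526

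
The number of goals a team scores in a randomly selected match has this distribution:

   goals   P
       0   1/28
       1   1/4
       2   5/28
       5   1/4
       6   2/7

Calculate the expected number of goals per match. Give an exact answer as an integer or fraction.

25/7

E[X] = (1/28)·0 + (1/4)·1 + (5/28)·2 + (1/4)·5 + (2/7)·6
     = 25/7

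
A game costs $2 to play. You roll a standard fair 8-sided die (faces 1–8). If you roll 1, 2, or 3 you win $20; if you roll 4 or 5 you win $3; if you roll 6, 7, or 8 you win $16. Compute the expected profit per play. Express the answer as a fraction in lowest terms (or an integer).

E[payout] = (1/4)·3 + (3/8)·16 + (3/8)·20 = 57/4
Expected profit = 57/4 − 2 = 49/4

49/4 dollars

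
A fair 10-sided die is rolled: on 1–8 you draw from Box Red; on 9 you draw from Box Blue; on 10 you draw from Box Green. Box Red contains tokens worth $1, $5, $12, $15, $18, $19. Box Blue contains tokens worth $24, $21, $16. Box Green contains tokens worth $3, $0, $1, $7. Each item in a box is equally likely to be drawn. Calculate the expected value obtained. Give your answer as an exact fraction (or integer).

1397/120 dollars

E[X | Box Red] = (1 + 5 + 12 + 15 + 18 + 19)/6 = 35/3
E[X | Box Blue] = (24 + 21 + 16)/3 = 61/3
E[X | Box Green] = (3 + 0 + 1 + 7)/4 = 11/4
E[X] = (4/5)·35/3 + (1/10)·61/3 + (1/10)·11/4 = 1397/120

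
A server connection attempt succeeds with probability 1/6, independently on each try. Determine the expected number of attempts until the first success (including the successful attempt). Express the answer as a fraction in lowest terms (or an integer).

6

For a geometric distribution, E[trials] = 1/p = 1/(1/6) = 6.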